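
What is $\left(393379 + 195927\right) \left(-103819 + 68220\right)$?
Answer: $-20978704294$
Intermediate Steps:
$\left(393379 + 195927\right) \left(-103819 + 68220\right) = 589306 \left(-35599\right) = -20978704294$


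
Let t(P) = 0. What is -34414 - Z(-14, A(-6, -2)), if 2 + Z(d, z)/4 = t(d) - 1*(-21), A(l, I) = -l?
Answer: -34490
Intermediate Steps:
Z(d, z) = 76 (Z(d, z) = -8 + 4*(0 - 1*(-21)) = -8 + 4*(0 + 21) = -8 + 4*21 = -8 + 84 = 76)
-34414 - Z(-14, A(-6, -2)) = -34414 - 1*76 = -34414 - 76 = -34490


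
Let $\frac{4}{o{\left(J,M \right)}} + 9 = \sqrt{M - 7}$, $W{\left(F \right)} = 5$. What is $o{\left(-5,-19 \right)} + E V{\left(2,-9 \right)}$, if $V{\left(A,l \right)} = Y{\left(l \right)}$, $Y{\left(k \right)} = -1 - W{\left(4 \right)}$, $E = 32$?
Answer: $- \frac{20580}{107} - \frac{4 i \sqrt{26}}{107} \approx -192.34 - 0.19062 i$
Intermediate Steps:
$Y{\left(k \right)} = -6$ ($Y{\left(k \right)} = -1 - 5 = -6$)
$V{\left(A,l \right)} = -6$
$o{\left(J,M \right)} = \frac{4}{-9 + \sqrt{-7 + M}}$ ($o{\left(J,M \right)} = \frac{4}{-9 + \sqrt{M - 7}} = \frac{4}{-9 + \sqrt{-7 + M}}$)
$o{\left(-5,-19 \right)} + E V{\left(2,-9 \right)} = \frac{4}{-9 + \sqrt{-7 - 19}} + 32 \left(-6\right) = \frac{4}{-9 + \sqrt{-26}} - 192 = \frac{4}{-9 + i \sqrt{26}} - 192 = -192 + \frac{4}{-9 + i \sqrt{26}}$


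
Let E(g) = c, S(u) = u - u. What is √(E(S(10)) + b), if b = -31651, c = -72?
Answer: I*√31723 ≈ 178.11*I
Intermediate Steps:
S(u) = 0
E(g) = -72
√(E(S(10)) + b) = √(-72 - 31651) = √(-31723) = I*√31723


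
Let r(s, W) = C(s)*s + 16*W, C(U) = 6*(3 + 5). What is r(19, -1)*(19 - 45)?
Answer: -23296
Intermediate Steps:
C(U) = 48 (C(U) = 6*8 = 48)
r(s, W) = 16*W + 48*s (r(s, W) = 48*s + 16*W = 16*W + 48*s)
r(19, -1)*(19 - 45) = (16*(-1) + 48*19)*(19 - 45) = (-16 + 912)*(-26) = 896*(-26) = -23296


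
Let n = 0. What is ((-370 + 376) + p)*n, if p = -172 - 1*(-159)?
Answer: 0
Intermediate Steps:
p = -13 (p = -172 + 159 = -13)
((-370 + 376) + p)*n = ((-370 + 376) - 13)*0 = (6 - 13)*0 = -7*0 = 0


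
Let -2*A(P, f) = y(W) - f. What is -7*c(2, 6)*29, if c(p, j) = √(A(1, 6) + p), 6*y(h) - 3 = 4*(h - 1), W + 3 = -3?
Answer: -203*√255/6 ≈ -540.28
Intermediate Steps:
W = -6 (W = -3 - 3 = -6)
y(h) = -⅙ + 2*h/3 (y(h) = ½ + (4*(h - 1))/6 = ½ + (4*(-1 + h))/6 = ½ + (-4 + 4*h)/6 = ½ + (-⅔ + 2*h/3) = -⅙ + 2*h/3)
A(P, f) = 25/12 + f/2 (A(P, f) = -((-⅙ + (⅔)*(-6)) - f)/2 = -((-⅙ - 4) - f)/2 = -(-25/6 - f)/2 = 25/12 + f/2)
c(p, j) = √(61/12 + p) (c(p, j) = √((25/12 + (½)*6) + p) = √((25/12 + 3) + p) = √(61/12 + p))
-7*c(2, 6)*29 = -7*√(183 + 36*2)/6*29 = -7*√(183 + 72)/6*29 = -7*√255/6*29 = -203*√255/6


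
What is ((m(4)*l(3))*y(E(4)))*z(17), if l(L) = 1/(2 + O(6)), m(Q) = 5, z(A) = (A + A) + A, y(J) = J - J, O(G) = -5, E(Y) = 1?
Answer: 0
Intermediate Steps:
y(J) = 0
z(A) = 3*A (z(A) = 2*A + A = 3*A)
l(L) = -1/3 (l(L) = 1/(2 - 5) = 1/(-3) = -1/3)
((m(4)*l(3))*y(E(4)))*z(17) = ((5*(-1/3))*0)*(3*17) = -5/3*0*51 = 0*51 = 0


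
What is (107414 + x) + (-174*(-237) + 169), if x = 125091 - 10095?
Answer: 263817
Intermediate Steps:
x = 114996
(107414 + x) + (-174*(-237) + 169) = (107414 + 114996) + (-174*(-237) + 169) = 222410 + (41238 + 169) = 222410 + 41407 = 263817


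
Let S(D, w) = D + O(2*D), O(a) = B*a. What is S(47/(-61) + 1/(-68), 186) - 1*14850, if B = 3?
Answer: -61620599/4148 ≈ -14856.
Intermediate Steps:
O(a) = 3*a
S(D, w) = 7*D (S(D, w) = D + 3*(2*D) = D + 6*D = 7*D)
S(47/(-61) + 1/(-68), 186) - 1*14850 = 7*(47/(-61) + 1/(-68)) - 1*14850 = 7*(47*(-1/61) + 1*(-1/68)) - 14850 = 7*(-47/61 - 1/68) - 14850 = 7*(-3257/4148) - 14850 = -22799/4148 - 14850 = -61620599/4148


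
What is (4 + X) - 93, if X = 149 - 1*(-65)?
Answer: 125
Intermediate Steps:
X = 214 (X = 149 + 65 = 214)
(4 + X) - 93 = (4 + 214) - 93 = 218 - 93 = 125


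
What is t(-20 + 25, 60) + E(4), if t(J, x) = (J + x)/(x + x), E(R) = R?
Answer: 109/24 ≈ 4.5417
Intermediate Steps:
t(J, x) = (J + x)/(2*x) (t(J, x) = (J + x)/((2*x)) = (J + x)*(1/(2*x)) = (J + x)/(2*x))
t(-20 + 25, 60) + E(4) = (½)*((-20 + 25) + 60)/60 + 4 = (½)*(1/60)*(5 + 60) + 4 = (½)*(1/60)*65 + 4 = 13/24 + 4 = 109/24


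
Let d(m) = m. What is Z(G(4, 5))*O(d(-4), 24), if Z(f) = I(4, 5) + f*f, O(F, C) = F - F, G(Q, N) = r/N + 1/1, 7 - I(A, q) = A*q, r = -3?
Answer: 0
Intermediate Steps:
I(A, q) = 7 - A*q
G(Q, N) = 1 - 3/N (G(Q, N) = -3/N + 1/1 = -3/N + 1*1 = -3/N + 1 = 1 - 3/N)
O(F, C) = 0
Z(f) = -13 + f² (Z(f) = (7 - 1*4*5) + f*f = (7 - 20) + f² = -13 + f²)
Z(G(4, 5))*O(d(-4), 24) = (-13 + ((-3 + 5)/5)²)*0 = (-13 + ((⅕)*2)²)*0 = (-13 + (⅖)²)*0 = (-13 + 4/25)*0 = -321/25*0 = 0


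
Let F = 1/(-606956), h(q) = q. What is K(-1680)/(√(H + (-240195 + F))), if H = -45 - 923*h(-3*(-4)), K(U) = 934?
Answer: -1868*I*√23145926268924683/152537754097 ≈ -1.8631*I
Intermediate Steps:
F = -1/606956 ≈ -1.6476e-6
H = -11121 (H = -45 - (-2769)*(-4) = -45 - 923*12 = -45 - 11076 = -11121)
K(-1680)/(√(H + (-240195 + F))) = 934/(√(-11121 + (-240195 - 1/606956))) = 934/(√(-11121 - 145787796421/606956)) = 934/(√(-152537754097/606956)) = 934/((I*√23145926268924683/303478)) = 934*(-2*I*√23145926268924683/152537754097) = -1868*I*√23145926268924683/152537754097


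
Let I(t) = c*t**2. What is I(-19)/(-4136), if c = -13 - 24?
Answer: 13357/4136 ≈ 3.2295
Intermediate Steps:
c = -37
I(t) = -37*t**2
I(-19)/(-4136) = -37*(-19)**2/(-4136) = -37*361*(-1/4136) = -13357*(-1/4136) = 13357/4136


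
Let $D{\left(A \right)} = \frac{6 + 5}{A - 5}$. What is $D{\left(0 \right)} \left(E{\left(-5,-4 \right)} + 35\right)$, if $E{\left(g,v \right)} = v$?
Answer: $- \frac{341}{5} \approx -68.2$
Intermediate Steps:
$D{\left(A \right)} = \frac{11}{-5 + A}$
$D{\left(0 \right)} \left(E{\left(-5,-4 \right)} + 35\right) = \frac{11}{-5 + 0} \left(-4 + 35\right) = \frac{11}{-5} \cdot 31 = 11 \left(- \frac{1}{5}\right) 31 = \left(- \frac{11}{5}\right) 31 = - \frac{341}{5}$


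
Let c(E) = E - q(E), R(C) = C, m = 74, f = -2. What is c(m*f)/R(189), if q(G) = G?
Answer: 0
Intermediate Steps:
c(E) = 0 (c(E) = E - E = 0)
c(m*f)/R(189) = 0/189 = 0*(1/189) = 0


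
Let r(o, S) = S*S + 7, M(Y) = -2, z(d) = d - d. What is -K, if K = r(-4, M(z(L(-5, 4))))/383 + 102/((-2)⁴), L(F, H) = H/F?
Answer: -19621/3064 ≈ -6.4037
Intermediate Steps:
z(d) = 0
r(o, S) = 7 + S² (r(o, S) = S² + 7 = 7 + S²)
K = 19621/3064 (K = (7 + (-2)²)/383 + 102/((-2)⁴) = (7 + 4)*(1/383) + 102/16 = 11*(1/383) + 102*(1/16) = 11/383 + 51/8 = 19621/3064 ≈ 6.4037)
-K = -1*19621/3064 = -19621/3064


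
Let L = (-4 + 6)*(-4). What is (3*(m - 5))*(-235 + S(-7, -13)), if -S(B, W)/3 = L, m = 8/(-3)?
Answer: 4853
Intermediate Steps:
m = -8/3 (m = 8*(-⅓) = -8/3 ≈ -2.6667)
L = -8 (L = 2*(-4) = -8)
S(B, W) = 24 (S(B, W) = -3*(-8) = 24)
(3*(m - 5))*(-235 + S(-7, -13)) = (3*(-8/3 - 5))*(-235 + 24) = (3*(-23/3))*(-211) = -23*(-211) = 4853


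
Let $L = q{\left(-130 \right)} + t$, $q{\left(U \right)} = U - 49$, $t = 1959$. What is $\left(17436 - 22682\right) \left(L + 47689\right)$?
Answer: $-259514374$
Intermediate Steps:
$q{\left(U \right)} = -49 + U$
$L = 1780$ ($L = \left(-49 - 130\right) + 1959 = -179 + 1959 = 1780$)
$\left(17436 - 22682\right) \left(L + 47689\right) = \left(17436 - 22682\right) \left(1780 + 47689\right) = \left(-5246\right) 49469 = -259514374$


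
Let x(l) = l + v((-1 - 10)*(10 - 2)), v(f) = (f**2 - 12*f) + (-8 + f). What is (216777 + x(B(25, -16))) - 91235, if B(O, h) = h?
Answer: 134230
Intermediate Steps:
v(f) = -8 + f**2 - 11*f
x(l) = 8704 + l (x(l) = l + (-8 + ((-1 - 10)*(10 - 2))**2 - 11*(-1 - 10)*(10 - 2)) = l + (-8 + (-11*8)**2 - (-121)*8) = l + (-8 + (-88)**2 - 11*(-88)) = l + (-8 + 7744 + 968) = l + 8704 = 8704 + l)
(216777 + x(B(25, -16))) - 91235 = (216777 + (8704 - 16)) - 91235 = (216777 + 8688) - 91235 = 225465 - 91235 = 134230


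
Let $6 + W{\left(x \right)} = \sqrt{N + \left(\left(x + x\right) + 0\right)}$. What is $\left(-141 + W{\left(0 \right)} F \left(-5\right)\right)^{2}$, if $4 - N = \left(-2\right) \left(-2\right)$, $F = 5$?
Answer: $81$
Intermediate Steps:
$N = 0$ ($N = 4 - \left(-2\right) \left(-2\right) = 4 - 4 = 0$)
$W{\left(x \right)} = -6 + \sqrt{2} \sqrt{x}$ ($W{\left(x \right)} = -6 + \sqrt{0 + \left(\left(x + x\right) + 0\right)} = -6 + \sqrt{0 + \left(2 x + 0\right)} = -6 + \sqrt{0 + 2 x} = -6 + \sqrt{2 x} = -6 + \sqrt{2} \sqrt{x}$)
$\left(-141 + W{\left(0 \right)} F \left(-5\right)\right)^{2} = \left(-141 + \left(-6 + \sqrt{2} \sqrt{0}\right) 5 \left(-5\right)\right)^{2} = \left(-141 + \left(-6 + \sqrt{2} \cdot 0\right) 5 \left(-5\right)\right)^{2} = \left(-141 + \left(-6 + 0\right) 5 \left(-5\right)\right)^{2} = \left(-141 + \left(-6\right) 5 \left(-5\right)\right)^{2} = \left(-141 - -150\right)^{2} = \left(-141 + 150\right)^{2} = 9^{2} = 81$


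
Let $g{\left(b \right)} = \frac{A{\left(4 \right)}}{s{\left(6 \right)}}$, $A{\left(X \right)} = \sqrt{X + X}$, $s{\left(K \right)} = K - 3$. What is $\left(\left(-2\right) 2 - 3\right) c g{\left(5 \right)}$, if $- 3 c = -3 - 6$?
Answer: $- 14 \sqrt{2} \approx -19.799$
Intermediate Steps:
$s{\left(K \right)} = -3 + K$
$A{\left(X \right)} = \sqrt{2} \sqrt{X}$ ($A{\left(X \right)} = \sqrt{2 X} = \sqrt{2} \sqrt{X}$)
$c = 3$ ($c = - \frac{-3 - 6}{3} = \left(- \frac{1}{3}\right) \left(-9\right) = 3$)
$g{\left(b \right)} = \frac{2 \sqrt{2}}{3}$ ($g{\left(b \right)} = \frac{\sqrt{2} \sqrt{4}}{-3 + 6} = \frac{\sqrt{2} \cdot 2}{3} = 2 \sqrt{2} \cdot \frac{1}{3} = \frac{2 \sqrt{2}}{3}$)
$\left(\left(-2\right) 2 - 3\right) c g{\left(5 \right)} = \left(\left(-2\right) 2 - 3\right) 3 \frac{2 \sqrt{2}}{3} = \left(-4 - 3\right) 3 \frac{2 \sqrt{2}}{3} = \left(-7\right) 3 \frac{2 \sqrt{2}}{3} = - 21 \frac{2 \sqrt{2}}{3} = - 14 \sqrt{2}$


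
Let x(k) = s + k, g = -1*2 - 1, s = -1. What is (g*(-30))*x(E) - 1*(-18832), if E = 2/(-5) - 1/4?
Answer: 37367/2 ≈ 18684.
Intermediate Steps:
g = -3 (g = -2 - 1 = -3)
E = -13/20 (E = 2*(-⅕) - 1*¼ = -⅖ - ¼ = -13/20 ≈ -0.65000)
x(k) = -1 + k
(g*(-30))*x(E) - 1*(-18832) = (-3*(-30))*(-1 - 13/20) - 1*(-18832) = 90*(-33/20) + 18832 = -297/2 + 18832 = 37367/2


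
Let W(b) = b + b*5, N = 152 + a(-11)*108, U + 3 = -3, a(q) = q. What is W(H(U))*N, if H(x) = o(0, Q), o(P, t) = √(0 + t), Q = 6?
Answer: -6216*√6 ≈ -15226.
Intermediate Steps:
U = -6 (U = -3 - 3 = -6)
o(P, t) = √t
H(x) = √6
N = -1036 (N = 152 - 11*108 = 152 - 1188 = -1036)
W(b) = 6*b (W(b) = b + 5*b = 6*b)
W(H(U))*N = (6*√6)*(-1036) = -6216*√6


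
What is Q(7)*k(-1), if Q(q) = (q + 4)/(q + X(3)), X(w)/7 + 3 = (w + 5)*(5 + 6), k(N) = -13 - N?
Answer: -66/301 ≈ -0.21927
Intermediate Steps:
X(w) = 364 + 77*w (X(w) = -21 + 7*((w + 5)*(5 + 6)) = -21 + 7*((5 + w)*11) = -21 + 7*(55 + 11*w) = -21 + (385 + 77*w) = 364 + 77*w)
Q(q) = (4 + q)/(595 + q) (Q(q) = (q + 4)/(q + (364 + 77*3)) = (4 + q)/(q + (364 + 231)) = (4 + q)/(q + 595) = (4 + q)/(595 + q))
Q(7)*k(-1) = ((4 + 7)/(595 + 7))*(-13 - 1*(-1)) = (11/602)*(-13 + 1) = ((1/602)*11)*(-12) = (11/602)*(-12) = -66/301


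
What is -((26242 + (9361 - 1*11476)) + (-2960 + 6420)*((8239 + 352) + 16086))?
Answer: -85406547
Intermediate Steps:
-((26242 + (9361 - 1*11476)) + (-2960 + 6420)*((8239 + 352) + 16086)) = -((26242 + (9361 - 11476)) + 3460*(8591 + 16086)) = -((26242 - 2115) + 3460*24677) = -(24127 + 85382420) = -1*85406547 = -85406547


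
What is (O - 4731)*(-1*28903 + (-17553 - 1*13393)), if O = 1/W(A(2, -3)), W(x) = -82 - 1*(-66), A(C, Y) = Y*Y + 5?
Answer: 4530389753/16 ≈ 2.8315e+8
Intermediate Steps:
A(C, Y) = 5 + Y² (A(C, Y) = Y² + 5 = 5 + Y²)
W(x) = -16 (W(x) = -82 + 66 = -16)
O = -1/16 (O = 1/(-16) = -1/16 ≈ -0.062500)
(O - 4731)*(-1*28903 + (-17553 - 1*13393)) = (-1/16 - 4731)*(-1*28903 + (-17553 - 1*13393)) = -75697*(-28903 + (-17553 - 13393))/16 = -75697*(-28903 - 30946)/16 = -75697/16*(-59849) = 4530389753/16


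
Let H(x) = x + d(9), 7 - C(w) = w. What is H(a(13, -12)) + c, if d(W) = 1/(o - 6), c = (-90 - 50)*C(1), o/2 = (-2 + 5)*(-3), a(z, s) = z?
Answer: -19849/24 ≈ -827.04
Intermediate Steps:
C(w) = 7 - w
o = -18 (o = 2*((-2 + 5)*(-3)) = 2*(3*(-3)) = 2*(-9) = -18)
c = -840 (c = (-90 - 50)*(7 - 1*1) = -140*(7 - 1) = -140*6 = -840)
d(W) = -1/24 (d(W) = 1/(-18 - 6) = 1/(-24) = -1/24)
H(x) = -1/24 + x (H(x) = x - 1/24 = -1/24 + x)
H(a(13, -12)) + c = (-1/24 + 13) - 840 = 311/24 - 840 = -19849/24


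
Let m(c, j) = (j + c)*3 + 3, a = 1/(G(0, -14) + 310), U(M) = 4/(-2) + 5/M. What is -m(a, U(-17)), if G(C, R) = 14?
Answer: 7111/1836 ≈ 3.8731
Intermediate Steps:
U(M) = -2 + 5/M (U(M) = 4*(-½) + 5/M = -2 + 5/M)
a = 1/324 (a = 1/(14 + 310) = 1/324 ≈ 0.0030864)
m(c, j) = 3 + 3*c + 3*j (m(c, j) = (c + j)*3 + 3 = (3*c + 3*j) + 3 = 3 + 3*c + 3*j)
-m(a, U(-17)) = -(3 + 3*(1/324) + 3*(-2 + 5/(-17))) = -(3 + 1/108 + 3*(-2 + 5*(-1/17))) = -(3 + 1/108 + 3*(-2 - 5/17)) = -(3 + 1/108 + 3*(-39/17)) = -(3 + 1/108 - 117/17) = -1*(-7111/1836) = 7111/1836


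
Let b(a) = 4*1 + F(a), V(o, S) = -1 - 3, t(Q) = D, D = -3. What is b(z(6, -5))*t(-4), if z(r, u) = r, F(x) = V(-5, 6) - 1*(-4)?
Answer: -12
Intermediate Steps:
t(Q) = -3
V(o, S) = -4
F(x) = 0 (F(x) = -4 - 1*(-4) = -4 + 4 = 0)
b(a) = 4 (b(a) = 4*1 + 0 = 4 + 0 = 4)
b(z(6, -5))*t(-4) = 4*(-3) = -12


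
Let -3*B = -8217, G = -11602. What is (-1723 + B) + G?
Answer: -10586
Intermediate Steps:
B = 2739 (B = -1/3*(-8217) = 2739)
(-1723 + B) + G = (-1723 + 2739) - 11602 = 1016 - 11602 = -10586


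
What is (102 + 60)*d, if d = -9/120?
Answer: -243/20 ≈ -12.150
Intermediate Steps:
d = -3/40 (d = -9*1/120 = -3/40 ≈ -0.075000)
(102 + 60)*d = (102 + 60)*(-3/40) = 162*(-3/40) = -243/20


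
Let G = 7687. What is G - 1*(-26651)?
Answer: 34338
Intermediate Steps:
G - 1*(-26651) = 7687 - 1*(-26651) = 7687 + 26651 = 34338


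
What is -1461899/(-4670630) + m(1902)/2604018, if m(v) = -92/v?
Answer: 1810138670567051/5783223383182170 ≈ 0.31300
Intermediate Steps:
-1461899/(-4670630) + m(1902)/2604018 = -1461899/(-4670630) - 92/1902/2604018 = -1461899*(-1/4670630) - 92*1/1902*(1/2604018) = 1461899/4670630 - 46/951*1/2604018 = 1461899/4670630 - 23/1238210559 = 1810138670567051/5783223383182170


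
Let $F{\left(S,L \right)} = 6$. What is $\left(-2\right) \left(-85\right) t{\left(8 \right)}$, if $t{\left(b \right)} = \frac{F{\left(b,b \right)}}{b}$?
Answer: $\frac{255}{2} \approx 127.5$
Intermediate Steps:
$t{\left(b \right)} = \frac{6}{b}$
$\left(-2\right) \left(-85\right) t{\left(8 \right)} = \left(-2\right) \left(-85\right) \frac{6}{8} = 170 \cdot 6 \cdot \frac{1}{8} = 170 \cdot \frac{3}{4} = \frac{255}{2}$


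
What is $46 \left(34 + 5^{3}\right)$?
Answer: $7314$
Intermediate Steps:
$46 \left(34 + 5^{3}\right) = 46 \left(34 + 125\right) = 46 \cdot 159 = 7314$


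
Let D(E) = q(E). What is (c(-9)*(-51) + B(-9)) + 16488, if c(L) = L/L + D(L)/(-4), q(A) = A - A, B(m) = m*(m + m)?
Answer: 16599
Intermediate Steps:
B(m) = 2*m² (B(m) = m*(2*m) = 2*m²)
q(A) = 0
D(E) = 0
c(L) = 1 (c(L) = L/L + 0/(-4) = 1 + 0*(-¼) = 1 + 0 = 1)
(c(-9)*(-51) + B(-9)) + 16488 = (1*(-51) + 2*(-9)²) + 16488 = (-51 + 2*81) + 16488 = (-51 + 162) + 16488 = 111 + 16488 = 16599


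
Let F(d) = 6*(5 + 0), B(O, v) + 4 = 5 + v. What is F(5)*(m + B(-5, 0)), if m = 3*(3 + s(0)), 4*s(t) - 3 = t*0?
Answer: 735/2 ≈ 367.50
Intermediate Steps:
B(O, v) = 1 + v (B(O, v) = -4 + (5 + v) = 1 + v)
s(t) = 3/4 (s(t) = 3/4 + (t*0)/4 = 3/4 + (1/4)*0 = 3/4 + 0 = 3/4)
F(d) = 30 (F(d) = 6*5 = 30)
m = 45/4 (m = 3*(3 + 3/4) = 3*(15/4) = 45/4 ≈ 11.250)
F(5)*(m + B(-5, 0)) = 30*(45/4 + (1 + 0)) = 30*(45/4 + 1) = 30*(49/4) = 735/2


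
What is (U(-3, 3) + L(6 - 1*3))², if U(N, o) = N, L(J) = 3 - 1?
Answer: 1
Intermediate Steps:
L(J) = 2
(U(-3, 3) + L(6 - 1*3))² = (-3 + 2)² = (-1)² = 1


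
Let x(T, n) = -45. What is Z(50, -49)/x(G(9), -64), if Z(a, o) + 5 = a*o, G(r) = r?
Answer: 491/9 ≈ 54.556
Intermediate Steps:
Z(a, o) = -5 + a*o
Z(50, -49)/x(G(9), -64) = (-5 + 50*(-49))/(-45) = (-5 - 2450)*(-1/45) = -2455*(-1/45) = 491/9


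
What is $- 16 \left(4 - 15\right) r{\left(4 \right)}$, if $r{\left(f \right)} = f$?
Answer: $704$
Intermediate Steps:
$- 16 \left(4 - 15\right) r{\left(4 \right)} = - 16 \left(4 - 15\right) 4 = \left(-16\right) \left(-11\right) 4 = 176 \cdot 4 = 704$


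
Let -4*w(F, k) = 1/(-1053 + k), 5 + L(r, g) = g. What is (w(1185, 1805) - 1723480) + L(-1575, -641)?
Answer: -5186171009/3008 ≈ -1.7241e+6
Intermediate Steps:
L(r, g) = -5 + g
w(F, k) = -1/(4*(-1053 + k))
(w(1185, 1805) - 1723480) + L(-1575, -641) = (-1/(-4212 + 4*1805) - 1723480) + (-5 - 641) = (-1/(-4212 + 7220) - 1723480) - 646 = (-1/3008 - 1723480) - 646 = -5184227841/3008 - 646 = -5186171009/3008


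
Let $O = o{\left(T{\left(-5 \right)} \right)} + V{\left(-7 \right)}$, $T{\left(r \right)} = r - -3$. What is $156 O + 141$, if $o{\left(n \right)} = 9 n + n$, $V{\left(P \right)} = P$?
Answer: $-4071$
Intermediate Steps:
$T{\left(r \right)} = 3 + r$ ($T{\left(r \right)} = r + 3 = 3 + r$)
$o{\left(n \right)} = 10 n$
$O = -27$ ($O = 10 \left(3 - 5\right) - 7 = 10 \left(-2\right) - 7 = -20 - 7 = -27$)
$156 O + 141 = 156 \left(-27\right) + 141 = -4212 + 141 = -4071$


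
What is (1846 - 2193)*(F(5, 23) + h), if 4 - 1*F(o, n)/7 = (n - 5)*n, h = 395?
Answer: 858825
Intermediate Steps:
F(o, n) = 28 - 7*n*(-5 + n) (F(o, n) = 28 - 7*(n - 5)*n = 28 - 7*(-5 + n)*n = 28 - 7*n*(-5 + n))
(1846 - 2193)*(F(5, 23) + h) = (1846 - 2193)*((28 - 7*23² + 35*23) + 395) = -347*((28 - 7*529 + 805) + 395) = -347*((28 - 3703 + 805) + 395) = -347*(-2870 + 395) = -347*(-2475) = 858825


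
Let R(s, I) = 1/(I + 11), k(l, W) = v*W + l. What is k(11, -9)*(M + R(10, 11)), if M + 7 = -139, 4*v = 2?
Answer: -41743/44 ≈ -948.70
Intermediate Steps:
v = ½ (v = (¼)*2 = ½ ≈ 0.50000)
k(l, W) = l + W/2 (k(l, W) = W/2 + l = l + W/2)
M = -146 (M = -7 - 139 = -146)
R(s, I) = 1/(11 + I)
k(11, -9)*(M + R(10, 11)) = (11 + (½)*(-9))*(-146 + 1/(11 + 11)) = (11 - 9/2)*(-146 + 1/22) = 13*(-146 + 1/22)/2 = (13/2)*(-3211/22) = -41743/44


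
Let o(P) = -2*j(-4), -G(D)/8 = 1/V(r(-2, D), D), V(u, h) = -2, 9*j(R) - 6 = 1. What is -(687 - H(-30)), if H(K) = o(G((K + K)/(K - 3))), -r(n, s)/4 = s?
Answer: -6197/9 ≈ -688.56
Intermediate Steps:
j(R) = 7/9 (j(R) = 2/3 + (1/9)*1 = 2/3 + 1/9 = 7/9)
r(n, s) = -4*s
G(D) = 4 (G(D) = -8/(-2) = -8*(-1/2) = 4)
o(P) = -14/9 (o(P) = -2*7/9 = -14/9)
H(K) = -14/9
-(687 - H(-30)) = -(687 - 1*(-14/9)) = -(687 + 14/9) = -1*6197/9 = -6197/9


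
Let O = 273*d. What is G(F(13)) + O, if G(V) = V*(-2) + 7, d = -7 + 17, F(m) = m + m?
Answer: 2685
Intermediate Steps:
F(m) = 2*m
d = 10
G(V) = 7 - 2*V (G(V) = -2*V + 7 = 7 - 2*V)
O = 2730 (O = 273*10 = 2730)
G(F(13)) + O = (7 - 4*13) + 2730 = (7 - 2*26) + 2730 = (7 - 52) + 2730 = -45 + 2730 = 2685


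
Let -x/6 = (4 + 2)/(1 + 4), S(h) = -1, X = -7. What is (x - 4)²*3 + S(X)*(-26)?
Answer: 10058/25 ≈ 402.32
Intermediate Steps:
x = -36/5 (x = -6*(4 + 2)/(1 + 4) = -36/5 ≈ -7.2000)
(x - 4)²*3 + S(X)*(-26) = (-36/5 - 4)²*3 - 1*(-26) = (-56/5)²*3 + 26 = (3136/25)*3 + 26 = 9408/25 + 26 = 10058/25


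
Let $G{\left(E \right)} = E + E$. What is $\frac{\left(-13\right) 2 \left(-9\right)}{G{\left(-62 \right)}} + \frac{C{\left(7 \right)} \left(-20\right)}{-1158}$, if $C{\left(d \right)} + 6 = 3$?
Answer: $- \frac{23201}{11966} \approx -1.9389$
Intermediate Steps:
$G{\left(E \right)} = 2 E$
$C{\left(d \right)} = -3$ ($C{\left(d \right)} = -6 + 3 = -3$)
$\frac{\left(-13\right) 2 \left(-9\right)}{G{\left(-62 \right)}} + \frac{C{\left(7 \right)} \left(-20\right)}{-1158} = \frac{\left(-13\right) 2 \left(-9\right)}{2 \left(-62\right)} + \frac{\left(-3\right) \left(-20\right)}{-1158} = \frac{\left(-26\right) \left(-9\right)}{-124} + 60 \left(- \frac{1}{1158}\right) = 234 \left(- \frac{1}{124}\right) - \frac{10}{193} = - \frac{117}{62} - \frac{10}{193} = - \frac{23201}{11966}$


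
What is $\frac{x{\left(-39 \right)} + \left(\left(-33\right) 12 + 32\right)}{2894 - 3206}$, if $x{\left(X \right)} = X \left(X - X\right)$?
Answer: $\frac{7}{6} \approx 1.1667$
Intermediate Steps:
$x{\left(X \right)} = 0$ ($x{\left(X \right)} = X 0 = 0$)
$\frac{x{\left(-39 \right)} + \left(\left(-33\right) 12 + 32\right)}{2894 - 3206} = \frac{0 + \left(\left(-33\right) 12 + 32\right)}{2894 - 3206} = \frac{0 + \left(-396 + 32\right)}{-312} = \left(0 - 364\right) \left(- \frac{1}{312}\right) = \left(-364\right) \left(- \frac{1}{312}\right) = \frac{7}{6}$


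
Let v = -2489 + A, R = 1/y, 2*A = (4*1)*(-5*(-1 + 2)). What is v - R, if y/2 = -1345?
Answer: -6722309/2690 ≈ -2499.0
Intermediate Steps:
y = -2690 (y = 2*(-1345) = -2690)
A = -10 (A = ((4*1)*(-5*(-1 + 2)))/2 = (4*(-5*1))/2 = (4*(-5))/2 = (½)*(-20) = -10)
R = -1/2690 (R = 1/(-2690) = -1/2690 ≈ -0.00037175)
v = -2499 (v = -2489 - 10 = -2499)
v - R = -2499 - 1*(-1/2690) = -2499 + 1/2690 = -6722309/2690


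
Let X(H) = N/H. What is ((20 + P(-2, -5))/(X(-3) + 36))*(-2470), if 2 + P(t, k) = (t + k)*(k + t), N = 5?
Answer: -496470/103 ≈ -4820.1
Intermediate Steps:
X(H) = 5/H
P(t, k) = -2 + (k + t)**2 (P(t, k) = -2 + (t + k)*(k + t) = -2 + (k + t)*(k + t) = -2 + (k + t)**2)
((20 + P(-2, -5))/(X(-3) + 36))*(-2470) = ((20 + (-2 + (-5 - 2)**2))/(5/(-3) + 36))*(-2470) = ((20 + (-2 + (-7)**2))/(5*(-1/3) + 36))*(-2470) = ((20 + (-2 + 49))/(-5/3 + 36))*(-2470) = ((20 + 47)/(103/3))*(-2470) = (67*(3/103))*(-2470) = (201/103)*(-2470) = -496470/103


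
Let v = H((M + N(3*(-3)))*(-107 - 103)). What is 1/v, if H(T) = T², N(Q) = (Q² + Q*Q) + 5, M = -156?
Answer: 1/5336100 ≈ 1.8740e-7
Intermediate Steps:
N(Q) = 5 + 2*Q² (N(Q) = (Q² + Q²) + 5 = 2*Q² + 5 = 5 + 2*Q²)
v = 5336100 (v = ((-156 + (5 + 2*(3*(-3))²))*(-107 - 103))² = ((-156 + (5 + 2*(-9)²))*(-210))² = ((-156 + (5 + 2*81))*(-210))² = ((-156 + (5 + 162))*(-210))² = ((-156 + 167)*(-210))² = (11*(-210))² = (-2310)² = 5336100)
1/v = 1/5336100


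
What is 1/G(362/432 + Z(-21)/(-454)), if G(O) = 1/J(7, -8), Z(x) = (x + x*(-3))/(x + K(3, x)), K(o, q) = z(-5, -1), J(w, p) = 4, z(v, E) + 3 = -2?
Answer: 4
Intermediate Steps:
z(v, E) = -5 (z(v, E) = -3 - 2 = -5)
K(o, q) = -5
Z(x) = -2*x/(-5 + x) (Z(x) = (x + x*(-3))/(x - 5) = (x - 3*x)/(-5 + x) = (-2*x)/(-5 + x) = -2*x/(-5 + x))
G(O) = ¼ (G(O) = 1/4 = ¼)
1/G(362/432 + Z(-21)/(-454)) = 1/(¼) = 4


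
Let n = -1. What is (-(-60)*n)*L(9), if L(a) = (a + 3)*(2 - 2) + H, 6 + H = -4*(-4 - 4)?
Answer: -1560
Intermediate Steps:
H = 26 (H = -6 - 4*(-4 - 4) = -6 - 4*(-8) = -6 + 32 = 26)
L(a) = 26 (L(a) = (a + 3)*(2 - 2) + 26 = (3 + a)*0 + 26 = 0 + 26 = 26)
(-(-60)*n)*L(9) = -(-60)*(-1)*26 = -60*1*26 = -60*26 = -1560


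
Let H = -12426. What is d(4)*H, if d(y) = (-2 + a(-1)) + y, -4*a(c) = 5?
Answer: -18639/2 ≈ -9319.5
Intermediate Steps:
a(c) = -5/4 (a(c) = -¼*5 = -5/4)
d(y) = -13/4 + y (d(y) = (-2 - 5/4) + y = -13/4 + y)
d(4)*H = (-13/4 + 4)*(-12426) = (¾)*(-12426) = -18639/2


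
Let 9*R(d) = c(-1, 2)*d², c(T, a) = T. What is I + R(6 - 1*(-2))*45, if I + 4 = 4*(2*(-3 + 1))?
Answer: -340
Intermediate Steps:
R(d) = -d²/9 (R(d) = (-d²)/9 = -d²/9)
I = -20 (I = -4 + 4*(2*(-3 + 1)) = -4 + 4*(2*(-2)) = -4 + 4*(-4) = -4 - 16 = -20)
I + R(6 - 1*(-2))*45 = -20 - (6 - 1*(-2))²/9*45 = -20 - (6 + 2)²/9*45 = -20 - ⅑*8²*45 = -20 - ⅑*64*45 = -20 - 64/9*45 = -20 - 320 = -340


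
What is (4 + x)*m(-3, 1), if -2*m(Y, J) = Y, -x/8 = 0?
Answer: 6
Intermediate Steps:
x = 0 (x = -8*0 = 0)
m(Y, J) = -Y/2
(4 + x)*m(-3, 1) = (4 + 0)*(-½*(-3)) = 4*(3/2) = 6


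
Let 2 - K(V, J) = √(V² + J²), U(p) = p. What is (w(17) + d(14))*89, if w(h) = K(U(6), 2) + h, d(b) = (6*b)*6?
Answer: 46547 - 178*√10 ≈ 45984.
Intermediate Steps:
d(b) = 36*b
K(V, J) = 2 - √(J² + V²) (K(V, J) = 2 - √(V² + J²) = 2 - √(J² + V²))
w(h) = 2 + h - 2*√10 (w(h) = (2 - √(2² + 6²)) + h = (2 - √(4 + 36)) + h = (2 - √40) + h = (2 - 2*√10) + h = 2 + h - 2*√10)
(w(17) + d(14))*89 = ((2 + 17 - 2*√10) + 36*14)*89 = ((19 - 2*√10) + 504)*89 = (523 - 2*√10)*89 = 46547 - 178*√10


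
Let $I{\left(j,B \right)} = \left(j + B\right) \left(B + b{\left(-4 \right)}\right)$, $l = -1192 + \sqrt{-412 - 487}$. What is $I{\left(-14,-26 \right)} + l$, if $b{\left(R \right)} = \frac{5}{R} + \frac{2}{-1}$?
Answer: $-22 + i \sqrt{899} \approx -22.0 + 29.983 i$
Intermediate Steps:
$b{\left(R \right)} = -2 + \frac{5}{R}$ ($b{\left(R \right)} = \frac{5}{R} + 2 \left(-1\right) = \frac{5}{R} - 2 = -2 + \frac{5}{R}$)
$l = -1192 + i \sqrt{899}$ ($l = -1192 + \sqrt{-899} = -1192 + i \sqrt{899} \approx -1192.0 + 29.983 i$)
$I{\left(j,B \right)} = \left(- \frac{13}{4} + B\right) \left(B + j\right)$ ($I{\left(j,B \right)} = \left(j + B\right) \left(B - \left(2 - \frac{5}{-4}\right)\right) = \left(B + j\right) \left(B + \left(-2 + 5 \left(- \frac{1}{4}\right)\right)\right) = \left(B + j\right) \left(B - \frac{13}{4}\right) = \left(B + j\right) \left(- \frac{13}{4} + B\right) = \left(- \frac{13}{4} + B\right) \left(B + j\right)$)
$I{\left(-14,-26 \right)} + l = \left(\left(-26\right)^{2} - - \frac{169}{2} - - \frac{91}{2} - -364\right) - \left(1192 - i \sqrt{899}\right) = \left(676 + \frac{169}{2} + \frac{91}{2} + 364\right) - \left(1192 - i \sqrt{899}\right) = 1170 - \left(1192 - i \sqrt{899}\right) = -22 + i \sqrt{899}$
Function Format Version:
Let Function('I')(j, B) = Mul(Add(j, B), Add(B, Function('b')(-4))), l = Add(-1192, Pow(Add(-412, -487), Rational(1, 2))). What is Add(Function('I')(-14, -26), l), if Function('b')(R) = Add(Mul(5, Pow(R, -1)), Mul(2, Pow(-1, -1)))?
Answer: Add(-22, Mul(I, Pow(899, Rational(1, 2)))) ≈ Add(-22.000, Mul(29.983, I))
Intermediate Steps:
Function('b')(R) = Add(-2, Mul(5, Pow(R, -1))) (Function('b')(R) = Add(Mul(5, Pow(R, -1)), Mul(2, -1)) = Add(Mul(5, Pow(R, -1)), -2) = Add(-2, Mul(5, Pow(R, -1))))
l = Add(-1192, Mul(I, Pow(899, Rational(1, 2)))) (l = Add(-1192, Pow(-899, Rational(1, 2))) = Add(-1192, Mul(I, Pow(899, Rational(1, 2)))) ≈ Add(-1192.0, Mul(29.983, I)))
Function('I')(j, B) = Mul(Add(Rational(-13, 4), B), Add(B, j)) (Function('I')(j, B) = Mul(Add(j, B), Add(B, Add(-2, Mul(5, Pow(-4, -1))))) = Mul(Add(B, j), Add(B, Add(-2, Mul(5, Rational(-1, 4))))) = Mul(Add(B, j), Add(B, Add(-2, Rational(-5, 4)))) = Mul(Add(B, j), Add(B, Rational(-13, 4))) = Mul(Add(B, j), Add(Rational(-13, 4), B)) = Mul(Add(Rational(-13, 4), B), Add(B, j)))
Add(Function('I')(-14, -26), l) = Add(Add(Pow(-26, 2), Mul(Rational(-13, 4), -26), Mul(Rational(-13, 4), -14), Mul(-26, -14)), Add(-1192, Mul(I, Pow(899, Rational(1, 2))))) = Add(Add(676, Rational(169, 2), Rational(91, 2), 364), Add(-1192, Mul(I, Pow(899, Rational(1, 2))))) = Add(1170, Add(-1192, Mul(I, Pow(899, Rational(1, 2))))) = Add(-22, Mul(I, Pow(899, Rational(1, 2))))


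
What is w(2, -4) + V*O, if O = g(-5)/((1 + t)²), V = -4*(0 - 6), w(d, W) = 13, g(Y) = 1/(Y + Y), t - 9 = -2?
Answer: 1037/80 ≈ 12.962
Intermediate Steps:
t = 7 (t = 9 - 2 = 7)
g(Y) = 1/(2*Y)
V = 24 (V = -4*(-6) = 24)
O = -1/640 (O = ((½)/(-5))/((1 + 7)²) = ((½)*(-⅕))/(8²) = -⅒/64 = -⅒*1/64 = -1/640 ≈ -0.0015625)
w(2, -4) + V*O = 13 + 24*(-1/640) = 13 - 3/80 = 1037/80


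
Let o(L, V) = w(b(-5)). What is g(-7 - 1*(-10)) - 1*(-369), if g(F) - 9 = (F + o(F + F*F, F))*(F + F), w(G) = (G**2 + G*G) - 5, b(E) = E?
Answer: 666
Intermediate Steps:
w(G) = -5 + 2*G**2 (w(G) = (G**2 + G**2) - 5 = 2*G**2 - 5 = -5 + 2*G**2)
o(L, V) = 45 (o(L, V) = -5 + 2*(-5)**2 = -5 + 2*25 = -5 + 50 = 45)
g(F) = 9 + 2*F*(45 + F) (g(F) = 9 + (F + 45)*(F + F) = 9 + (45 + F)*(2*F) = 9 + 2*F*(45 + F))
g(-7 - 1*(-10)) - 1*(-369) = (9 + 2*(-7 - 1*(-10))**2 + 90*(-7 - 1*(-10))) - 1*(-369) = (9 + 2*(-7 + 10)**2 + 90*(-7 + 10)) + 369 = (9 + 2*3**2 + 90*3) + 369 = (9 + 2*9 + 270) + 369 = (9 + 18 + 270) + 369 = 297 + 369 = 666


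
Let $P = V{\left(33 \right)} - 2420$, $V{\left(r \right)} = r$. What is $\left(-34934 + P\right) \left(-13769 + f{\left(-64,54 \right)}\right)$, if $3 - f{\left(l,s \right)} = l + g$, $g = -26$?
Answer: $510401996$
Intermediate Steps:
$f{\left(l,s \right)} = 29 - l$ ($f{\left(l,s \right)} = 3 - \left(l - 26\right) = 3 - \left(-26 + l\right) = 29 - l$)
$P = -2387$ ($P = 33 - 2420 = -2387$)
$\left(-34934 + P\right) \left(-13769 + f{\left(-64,54 \right)}\right) = \left(-34934 - 2387\right) \left(-13769 + \left(29 - -64\right)\right) = - 37321 \left(-13769 + \left(29 + 64\right)\right) = - 37321 \left(-13769 + 93\right) = \left(-37321\right) \left(-13676\right) = 510401996$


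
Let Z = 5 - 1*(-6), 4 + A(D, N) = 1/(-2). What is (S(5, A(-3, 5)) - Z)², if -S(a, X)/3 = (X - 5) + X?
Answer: 961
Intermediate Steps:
A(D, N) = -9/2 (A(D, N) = -4 + 1/(-2) = -4 + 1*(-½) = -4 - ½ = -9/2)
Z = 11 (Z = 5 + 6 = 11)
S(a, X) = 15 - 6*X (S(a, X) = -3*((X - 5) + X) = -3*((-5 + X) + X) = -3*(-5 + 2*X) = 15 - 6*X)
(S(5, A(-3, 5)) - Z)² = ((15 - 6*(-9/2)) - 1*11)² = ((15 + 27) - 11)² = (42 - 11)² = 31² = 961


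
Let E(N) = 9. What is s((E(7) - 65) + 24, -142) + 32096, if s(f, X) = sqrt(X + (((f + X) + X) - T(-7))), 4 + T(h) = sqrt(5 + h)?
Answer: 32096 + sqrt(-454 - I*sqrt(2)) ≈ 32096.0 - 21.307*I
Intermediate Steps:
T(h) = -4 + sqrt(5 + h)
s(f, X) = sqrt(4 + f + 3*X - I*sqrt(2)) (s(f, X) = sqrt(X + (((f + X) + X) - (-4 + sqrt(5 - 7)))) = sqrt(X + (((X + f) + X) - (-4 + sqrt(-2)))) = sqrt(X + ((f + 2*X) - (-4 + I*sqrt(2)))) = sqrt(X + ((f + 2*X) + (4 - I*sqrt(2)))) = sqrt(X + (4 + f + 2*X - I*sqrt(2))) = sqrt(4 + f + 3*X - I*sqrt(2)))
s((E(7) - 65) + 24, -142) + 32096 = sqrt(4 + ((9 - 65) + 24) + 3*(-142) - I*sqrt(2)) + 32096 = sqrt(4 + (-56 + 24) - 426 - I*sqrt(2)) + 32096 = sqrt(4 - 32 - 426 - I*sqrt(2)) + 32096 = sqrt(-454 - I*sqrt(2)) + 32096 = 32096 + sqrt(-454 - I*sqrt(2))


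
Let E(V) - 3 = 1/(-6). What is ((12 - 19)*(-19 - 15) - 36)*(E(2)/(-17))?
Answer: -101/3 ≈ -33.667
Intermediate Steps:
E(V) = 17/6 (E(V) = 3 + 1/(-6) = 3 - ⅙ = 17/6)
((12 - 19)*(-19 - 15) - 36)*(E(2)/(-17)) = ((12 - 19)*(-19 - 15) - 36)*((17/6)/(-17)) = (-7*(-34) - 36)*((17/6)*(-1/17)) = (238 - 36)*(-⅙) = 202*(-⅙) = -101/3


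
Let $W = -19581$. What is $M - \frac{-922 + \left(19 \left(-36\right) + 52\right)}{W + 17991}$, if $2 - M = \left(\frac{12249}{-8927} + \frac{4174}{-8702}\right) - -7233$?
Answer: $- \frac{74419428741978}{10292964905} \approx -7230.1$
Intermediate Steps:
$M = - \frac{280790071039}{38841377}$ ($M = 2 - \left(\left(\frac{12249}{-8927} + \frac{4174}{-8702}\right) - -7233\right) = 2 - \left(\left(12249 \left(- \frac{1}{8927}\right) + 4174 \left(- \frac{1}{8702}\right)\right) + 7233\right) = 2 - \left(\left(- \frac{12249}{8927} - \frac{2087}{4351}\right) + 7233\right) = 2 - \left(- \frac{71926048}{38841377} + 7233\right) = 2 - \frac{280867753793}{38841377} = - \frac{280790071039}{38841377} \approx -7229.1$)
$M - \frac{-922 + \left(19 \left(-36\right) + 52\right)}{W + 17991} = - \frac{280790071039}{38841377} - \frac{-922 + \left(19 \left(-36\right) + 52\right)}{-19581 + 17991} = - \frac{280790071039}{38841377} - \frac{-922 + \left(-684 + 52\right)}{-1590} = - \frac{280790071039}{38841377} - \left(-922 - 632\right) \left(- \frac{1}{1590}\right) = - \frac{280790071039}{38841377} - \left(-1554\right) \left(- \frac{1}{1590}\right) = - \frac{280790071039}{38841377} - \frac{259}{265} = - \frac{74419428741978}{10292964905}$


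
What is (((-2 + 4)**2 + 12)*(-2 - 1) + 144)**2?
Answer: 9216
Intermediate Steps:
(((-2 + 4)**2 + 12)*(-2 - 1) + 144)**2 = ((2**2 + 12)*(-3) + 144)**2 = ((4 + 12)*(-3) + 144)**2 = (16*(-3) + 144)**2 = (-48 + 144)**2 = 96**2 = 9216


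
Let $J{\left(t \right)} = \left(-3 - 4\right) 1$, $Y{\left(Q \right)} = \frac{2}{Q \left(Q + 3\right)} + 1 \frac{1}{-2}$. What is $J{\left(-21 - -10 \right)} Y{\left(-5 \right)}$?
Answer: $\frac{21}{10} \approx 2.1$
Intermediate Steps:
$Y{\left(Q \right)} = - \frac{1}{2} + \frac{2}{Q \left(3 + Q\right)}$ ($Y{\left(Q \right)} = \frac{2}{Q \left(3 + Q\right)} + 1 \left(- \frac{1}{2}\right) = 2 \frac{1}{Q \left(3 + Q\right)} - \frac{1}{2} = \frac{2}{Q \left(3 + Q\right)} - \frac{1}{2} = - \frac{1}{2} + \frac{2}{Q \left(3 + Q\right)}$)
$J{\left(t \right)} = -7$ ($J{\left(t \right)} = \left(-7\right) 1 = -7$)
$J{\left(-21 - -10 \right)} Y{\left(-5 \right)} = - 7 \frac{4 - \left(-5\right)^{2} - -15}{2 \left(-5\right) \left(3 - 5\right)} = - 7 \cdot \frac{1}{2} \left(- \frac{1}{5}\right) \frac{1}{-2} \left(4 - 25 + 15\right) = - 7 \cdot \frac{1}{2} \left(- \frac{1}{5}\right) \left(- \frac{1}{2}\right) \left(4 - 25 + 15\right) = - 7 \cdot \frac{1}{2} \left(- \frac{1}{5}\right) \left(- \frac{1}{2}\right) \left(-6\right) = \left(-7\right) \left(- \frac{3}{10}\right) = \frac{21}{10}$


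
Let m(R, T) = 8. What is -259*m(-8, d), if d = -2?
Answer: -2072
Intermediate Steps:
-259*m(-8, d) = -259*8 = -2072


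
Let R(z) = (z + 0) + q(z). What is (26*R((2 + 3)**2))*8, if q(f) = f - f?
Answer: 5200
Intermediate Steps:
q(f) = 0
R(z) = z (R(z) = (z + 0) + 0 = z + 0 = z)
(26*R((2 + 3)**2))*8 = (26*(2 + 3)**2)*8 = (26*5**2)*8 = (26*25)*8 = 650*8 = 5200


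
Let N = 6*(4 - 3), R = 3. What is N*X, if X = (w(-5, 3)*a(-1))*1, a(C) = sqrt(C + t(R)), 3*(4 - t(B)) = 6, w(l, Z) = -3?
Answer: -18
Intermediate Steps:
t(B) = 2 (t(B) = 4 - 1/3*6 = 4 - 2 = 2)
a(C) = sqrt(2 + C) (a(C) = sqrt(C + 2) = sqrt(2 + C))
N = 6 (N = 6*1 = 6)
X = -3 (X = -3*sqrt(2 - 1)*1 = -3*sqrt(1)*1 = -3*1*1 = -3*1 = -3)
N*X = 6*(-3) = -18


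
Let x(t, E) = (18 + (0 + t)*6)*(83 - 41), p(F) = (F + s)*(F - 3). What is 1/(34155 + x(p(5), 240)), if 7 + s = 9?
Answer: 1/38439 ≈ 2.6015e-5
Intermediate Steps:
s = 2 (s = -7 + 9 = 2)
p(F) = (-3 + F)*(2 + F) (p(F) = (F + 2)*(F - 3) = (2 + F)*(-3 + F) = (-3 + F)*(2 + F))
x(t, E) = 756 + 252*t (x(t, E) = (18 + t*6)*42 = (18 + 6*t)*42 = 756 + 252*t)
1/(34155 + x(p(5), 240)) = 1/(34155 + (756 + 252*(-6 + 5² - 1*5))) = 1/(34155 + (756 + 252*(-6 + 25 - 5))) = 1/(34155 + (756 + 252*14)) = 1/(34155 + (756 + 3528)) = 1/(34155 + 4284) = 1/38439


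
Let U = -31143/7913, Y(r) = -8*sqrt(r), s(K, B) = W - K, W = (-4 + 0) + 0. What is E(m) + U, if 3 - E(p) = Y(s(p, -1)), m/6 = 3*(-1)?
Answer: -7404/7913 + 8*sqrt(14) ≈ 28.998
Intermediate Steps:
W = -4 (W = -4 + 0 = -4)
s(K, B) = -4 - K
m = -18 (m = 6*(3*(-1)) = 6*(-3) = -18)
E(p) = 3 + 8*sqrt(-4 - p) (E(p) = 3 - (-8)*sqrt(-4 - p) = 3 + 8*sqrt(-4 - p))
U = -31143/7913 (U = -31143*1/7913 = -31143/7913 ≈ -3.9357)
E(m) + U = (3 + 8*sqrt(-4 - 1*(-18))) - 31143/7913 = (3 + 8*sqrt(-4 + 18)) - 31143/7913 = (3 + 8*sqrt(14)) - 31143/7913 = -7404/7913 + 8*sqrt(14)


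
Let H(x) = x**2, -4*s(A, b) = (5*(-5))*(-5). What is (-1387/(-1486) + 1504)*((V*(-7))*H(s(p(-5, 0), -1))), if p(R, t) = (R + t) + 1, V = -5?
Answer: 1222993515625/23776 ≈ 5.1438e+7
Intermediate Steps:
p(R, t) = 1 + R + t
s(A, b) = -125/4 (s(A, b) = -5*(-5)*(-5)/4 = -(-25)*(-5)/4 = -1/4*125 = -125/4)
(-1387/(-1486) + 1504)*((V*(-7))*H(s(p(-5, 0), -1))) = (-1387/(-1486) + 1504)*((-5*(-7))*(-125/4)**2) = (-1387*(-1/1486) + 1504)*(35*(15625/16)) = (1387/1486 + 1504)*(546875/16) = (2236331/1486)*(546875/16) = 1222993515625/23776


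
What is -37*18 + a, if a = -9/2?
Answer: -1341/2 ≈ -670.50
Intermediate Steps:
a = -9/2 (a = -9*1/2 = -9/2 ≈ -4.5000)
-37*18 + a = -37*18 - 9/2 = -666 - 9/2 = -1341/2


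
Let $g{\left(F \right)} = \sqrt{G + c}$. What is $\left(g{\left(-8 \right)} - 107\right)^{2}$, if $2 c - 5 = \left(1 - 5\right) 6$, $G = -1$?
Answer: $\frac{\left(214 - i \sqrt{42}\right)^{2}}{4} \approx 11439.0 - 693.44 i$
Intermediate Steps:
$c = - \frac{19}{2}$ ($c = \frac{5}{2} + \frac{\left(1 - 5\right) 6}{2} = \frac{5}{2} + \frac{\left(-4\right) 6}{2} = \frac{5}{2} + \frac{1}{2} \left(-24\right) = \frac{5}{2} - 12 = - \frac{19}{2} \approx -9.5$)
$g{\left(F \right)} = \frac{i \sqrt{42}}{2}$ ($g{\left(F \right)} = \sqrt{-1 - \frac{19}{2}} = \sqrt{- \frac{21}{2}} = \frac{i \sqrt{42}}{2}$)
$\left(g{\left(-8 \right)} - 107\right)^{2} = \left(\frac{i \sqrt{42}}{2} - 107\right)^{2} = \left(-107 + \frac{i \sqrt{42}}{2}\right)^{2}$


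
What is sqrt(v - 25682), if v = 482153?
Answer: 3*sqrt(50719) ≈ 675.63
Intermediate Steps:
sqrt(v - 25682) = sqrt(482153 - 25682) = sqrt(456471) = 3*sqrt(50719)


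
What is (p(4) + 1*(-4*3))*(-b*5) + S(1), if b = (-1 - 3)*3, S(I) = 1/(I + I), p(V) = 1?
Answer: -1319/2 ≈ -659.50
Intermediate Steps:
S(I) = 1/(2*I)
b = -12 (b = -4*3 = -12)
(p(4) + 1*(-4*3))*(-b*5) + S(1) = (1 + 1*(-4*3))*(-1*(-12)*5) + (½)/1 = (1 + 1*(-12))*(12*5) + (½)*1 = (1 - 12)*60 + ½ = -11*60 + ½ = -660 + ½ = -1319/2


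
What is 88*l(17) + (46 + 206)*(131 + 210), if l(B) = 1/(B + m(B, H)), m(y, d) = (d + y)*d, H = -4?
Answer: 3007532/35 ≈ 85930.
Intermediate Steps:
m(y, d) = d*(d + y)
l(B) = 1/(16 - 3*B) (l(B) = 1/(B - 4*(-4 + B)) = 1/(B + (16 - 4*B)) = 1/(16 - 3*B))
88*l(17) + (46 + 206)*(131 + 210) = 88/(16 - 3*17) + (46 + 206)*(131 + 210) = 88/(16 - 51) + 252*341 = 88/(-35) + 85932 = 88*(-1/35) + 85932 = -88/35 + 85932 = 3007532/35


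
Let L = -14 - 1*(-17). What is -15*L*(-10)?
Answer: 450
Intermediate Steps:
L = 3 (L = -14 + 17 = 3)
-15*L*(-10) = -15*3*(-10) = -45*(-10) = 450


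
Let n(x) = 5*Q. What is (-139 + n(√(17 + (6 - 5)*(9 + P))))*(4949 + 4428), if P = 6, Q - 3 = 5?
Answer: -928323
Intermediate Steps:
Q = 8 (Q = 3 + 5 = 8)
n(x) = 40 (n(x) = 5*8 = 40)
(-139 + n(√(17 + (6 - 5)*(9 + P))))*(4949 + 4428) = (-139 + 40)*(4949 + 4428) = -99*9377 = -928323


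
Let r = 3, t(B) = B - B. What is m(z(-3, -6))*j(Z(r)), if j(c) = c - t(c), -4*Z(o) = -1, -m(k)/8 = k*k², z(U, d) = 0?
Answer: 0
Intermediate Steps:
t(B) = 0
m(k) = -8*k³ (m(k) = -8*k*k² = -8*k³)
Z(o) = ¼ (Z(o) = -¼*(-1) = ¼)
j(c) = c (j(c) = c - 1*0 = c + 0 = c)
m(z(-3, -6))*j(Z(r)) = -8*0³*(¼) = -8*0*(¼) = 0*(¼) = 0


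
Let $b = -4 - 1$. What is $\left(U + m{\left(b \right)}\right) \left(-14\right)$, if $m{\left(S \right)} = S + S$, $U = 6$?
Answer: $56$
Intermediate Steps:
$b = -5$ ($b = -4 - 1 = -5$)
$m{\left(S \right)} = 2 S$
$\left(U + m{\left(b \right)}\right) \left(-14\right) = \left(6 + 2 \left(-5\right)\right) \left(-14\right) = \left(6 - 10\right) \left(-14\right) = \left(-4\right) \left(-14\right) = 56$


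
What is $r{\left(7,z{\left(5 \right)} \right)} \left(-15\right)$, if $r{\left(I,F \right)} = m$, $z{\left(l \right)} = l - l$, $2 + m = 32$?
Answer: $-450$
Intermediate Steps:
$m = 30$ ($m = -2 + 32 = 30$)
$z{\left(l \right)} = 0$
$r{\left(I,F \right)} = 30$
$r{\left(7,z{\left(5 \right)} \right)} \left(-15\right) = 30 \left(-15\right) = -450$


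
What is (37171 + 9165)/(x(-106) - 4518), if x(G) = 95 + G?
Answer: -46336/4529 ≈ -10.231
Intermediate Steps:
(37171 + 9165)/(x(-106) - 4518) = (37171 + 9165)/((95 - 106) - 4518) = 46336/(-11 - 4518) = 46336/(-4529) = 46336*(-1/4529) = -46336/4529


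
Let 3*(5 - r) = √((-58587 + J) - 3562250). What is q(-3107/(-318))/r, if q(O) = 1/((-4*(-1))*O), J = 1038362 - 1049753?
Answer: 7155/22572062942 + 477*I*√908057/11286031471 ≈ 3.1698e-7 + 4.0275e-5*I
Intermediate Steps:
J = -11391
r = 5 - 2*I*√908057/3 (r = 5 - √((-58587 - 11391) - 3562250)/3 = 5 - √(-69978 - 3562250)/3 = 5 - 2*I*√908057/3 ≈ 5.0 - 635.28*I)
q(O) = 1/(4*O)
q(-3107/(-318))/r = (1/(4*((-3107/(-318)))))/(5 - 2*I*√908057/3) = (1/(4*((-3107*(-1/318)))))/(5 - 2*I*√908057/3) = (1/(4*(3107/318)))/(5 - 2*I*√908057/3) = ((¼)*(318/3107))/(5 - 2*I*√908057/3) = 159/(6214*(5 - 2*I*√908057/3))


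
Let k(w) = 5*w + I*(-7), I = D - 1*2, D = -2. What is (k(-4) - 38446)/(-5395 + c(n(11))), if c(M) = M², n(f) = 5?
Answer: 19219/2685 ≈ 7.1579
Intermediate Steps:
I = -4 (I = -2 - 1*2 = -2 - 2 = -4)
k(w) = 28 + 5*w (k(w) = 5*w - 4*(-7) = 5*w + 28 = 28 + 5*w)
(k(-4) - 38446)/(-5395 + c(n(11))) = ((28 + 5*(-4)) - 38446)/(-5395 + 5²) = ((28 - 20) - 38446)/(-5395 + 25) = (8 - 38446)/(-5370) = -38438*(-1/5370) = 19219/2685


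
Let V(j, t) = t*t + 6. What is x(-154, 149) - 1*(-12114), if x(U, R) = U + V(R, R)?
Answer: 34167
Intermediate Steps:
V(j, t) = 6 + t**2 (V(j, t) = t**2 + 6 = 6 + t**2)
x(U, R) = 6 + U + R**2 (x(U, R) = U + (6 + R**2) = 6 + U + R**2)
x(-154, 149) - 1*(-12114) = (6 - 154 + 149**2) - 1*(-12114) = (6 - 154 + 22201) + 12114 = 22053 + 12114 = 34167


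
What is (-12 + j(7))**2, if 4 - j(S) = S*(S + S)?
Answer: 11236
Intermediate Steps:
j(S) = 4 - 2*S**2 (j(S) = 4 - S*(S + S) = 4 - S*2*S = 4 - 2*S**2)
(-12 + j(7))**2 = (-12 + (4 - 2*7**2))**2 = (-12 + (4 - 2*49))**2 = (-12 + (4 - 98))**2 = (-12 - 94)**2 = (-106)**2 = 11236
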